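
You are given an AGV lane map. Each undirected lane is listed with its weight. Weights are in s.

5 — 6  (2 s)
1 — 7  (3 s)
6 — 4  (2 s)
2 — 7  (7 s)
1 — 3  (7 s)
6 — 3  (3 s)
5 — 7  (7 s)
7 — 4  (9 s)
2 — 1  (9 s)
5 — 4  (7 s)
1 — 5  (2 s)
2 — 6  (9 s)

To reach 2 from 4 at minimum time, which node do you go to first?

Enumerating some paths:
4 → 6 → 5 → 1 → 7 → 2: 2+2+2+3+7 = 16
4 → 6 → 2: 2+9 = 11
4 → 6 → 5 → 1 → 2: 2+2+2+9 = 15
4 → 7 → 2: 9+7 = 16
The minimum is 11 s via 4 → 6 → 2.
So from 4 the first move is to 6.

6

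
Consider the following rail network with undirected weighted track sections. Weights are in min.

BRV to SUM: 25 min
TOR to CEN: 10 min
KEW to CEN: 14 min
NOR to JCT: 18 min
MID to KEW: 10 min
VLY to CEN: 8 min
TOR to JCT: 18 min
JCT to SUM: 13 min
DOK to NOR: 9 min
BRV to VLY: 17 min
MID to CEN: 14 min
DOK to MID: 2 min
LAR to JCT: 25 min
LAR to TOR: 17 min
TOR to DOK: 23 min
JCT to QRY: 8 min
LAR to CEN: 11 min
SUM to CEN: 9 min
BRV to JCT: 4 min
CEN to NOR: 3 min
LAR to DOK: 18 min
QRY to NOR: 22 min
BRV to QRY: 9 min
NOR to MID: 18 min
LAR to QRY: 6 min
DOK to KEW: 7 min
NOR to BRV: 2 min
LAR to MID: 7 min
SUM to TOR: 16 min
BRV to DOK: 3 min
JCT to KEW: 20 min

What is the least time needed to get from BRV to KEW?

10 min

Candidate routes:
BRV - DOK - KEW: 3+7 = 10
BRV - DOK - MID - KEW: 3+2+10 = 15
BRV - NOR - DOK - KEW: 2+9+7 = 18
Cheapest is BRV - DOK - KEW at 10 min.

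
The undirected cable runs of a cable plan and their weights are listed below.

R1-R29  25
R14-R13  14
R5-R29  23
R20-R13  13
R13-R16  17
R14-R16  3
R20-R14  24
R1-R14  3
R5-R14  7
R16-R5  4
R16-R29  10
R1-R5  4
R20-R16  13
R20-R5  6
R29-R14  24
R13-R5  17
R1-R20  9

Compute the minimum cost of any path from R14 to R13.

Candidate routes:
R14–R5–R13: 7+17 = 24
R14–R13: 14 = 14
R14–R16–R13: 3+17 = 20
The minimum is 14 via R14–R13.

14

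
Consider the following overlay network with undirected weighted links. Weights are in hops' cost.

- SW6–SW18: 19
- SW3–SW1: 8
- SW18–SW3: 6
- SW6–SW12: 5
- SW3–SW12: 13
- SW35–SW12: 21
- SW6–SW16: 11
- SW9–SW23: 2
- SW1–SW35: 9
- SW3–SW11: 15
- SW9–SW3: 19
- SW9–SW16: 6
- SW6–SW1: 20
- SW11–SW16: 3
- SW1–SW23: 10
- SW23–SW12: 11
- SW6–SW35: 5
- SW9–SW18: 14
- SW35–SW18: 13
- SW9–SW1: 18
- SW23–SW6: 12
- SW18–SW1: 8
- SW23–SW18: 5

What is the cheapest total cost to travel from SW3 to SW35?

17 hops' cost

Compare a few routes:
SW3 → SW18 → SW35: 6+13 = 19
SW3 → SW1 → SW35: 8+9 = 17
The minimum is 17 hops' cost via SW3 → SW1 → SW35.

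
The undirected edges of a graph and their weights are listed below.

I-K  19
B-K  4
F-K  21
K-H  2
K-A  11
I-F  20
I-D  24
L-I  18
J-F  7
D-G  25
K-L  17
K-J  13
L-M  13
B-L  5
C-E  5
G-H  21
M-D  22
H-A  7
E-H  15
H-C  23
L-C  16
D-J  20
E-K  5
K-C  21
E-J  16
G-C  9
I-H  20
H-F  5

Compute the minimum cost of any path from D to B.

Shortest distances from D:
D: 0
J: 20  (via D)
M: 22  (via D)
I: 24  (via D)
G: 25  (via D)
F: 27  (via J)
H: 32  (via F)
K: 33  (via J)
C: 34  (via G)
L: 35  (via M)
E: 36  (via J)
B: 37  (via K)
Shortest route: D–J–K–B = 37.

37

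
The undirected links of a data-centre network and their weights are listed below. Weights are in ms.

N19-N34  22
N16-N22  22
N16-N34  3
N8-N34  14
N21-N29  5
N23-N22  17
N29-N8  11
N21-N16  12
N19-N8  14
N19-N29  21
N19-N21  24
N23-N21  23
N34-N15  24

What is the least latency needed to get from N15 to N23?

Candidate routes:
N15–N34–N16–N22–N23: 24+3+22+17 = 66
N15–N34–N16–N21–N23: 24+3+12+23 = 62
N15–N34–N8–N29–N21–N23: 24+14+11+5+23 = 77
The minimum is 62 ms via N15–N34–N16–N21–N23.

62 ms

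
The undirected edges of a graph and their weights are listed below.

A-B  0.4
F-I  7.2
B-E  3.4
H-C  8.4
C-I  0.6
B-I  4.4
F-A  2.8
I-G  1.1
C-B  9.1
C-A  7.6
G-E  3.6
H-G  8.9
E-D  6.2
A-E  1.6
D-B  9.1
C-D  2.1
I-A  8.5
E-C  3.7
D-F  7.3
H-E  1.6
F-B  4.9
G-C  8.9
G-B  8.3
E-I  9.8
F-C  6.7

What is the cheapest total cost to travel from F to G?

Shortest distances from F:
F: 0
A: 2.8  (via F)
B: 3.2  (via A)
E: 4.4  (via A)
H: 6  (via E)
C: 6.7  (via F)
I: 7.2  (via F)
D: 7.3  (via F)
G: 8  (via E)
Shortest route: F–A–E–G = 8.

8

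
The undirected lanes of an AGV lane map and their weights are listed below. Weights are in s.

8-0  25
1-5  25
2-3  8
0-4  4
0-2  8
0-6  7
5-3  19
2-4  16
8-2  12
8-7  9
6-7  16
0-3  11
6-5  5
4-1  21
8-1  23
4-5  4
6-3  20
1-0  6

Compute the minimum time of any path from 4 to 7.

Running Dijkstra from 4:
4: 0
0: 4  (via 4)
5: 4  (via 4)
6: 9  (via 5)
1: 10  (via 0)
2: 12  (via 0)
3: 15  (via 0)
8: 24  (via 2)
7: 25  (via 6)
Shortest route: 4–5–6–7 = 25 s.

25 s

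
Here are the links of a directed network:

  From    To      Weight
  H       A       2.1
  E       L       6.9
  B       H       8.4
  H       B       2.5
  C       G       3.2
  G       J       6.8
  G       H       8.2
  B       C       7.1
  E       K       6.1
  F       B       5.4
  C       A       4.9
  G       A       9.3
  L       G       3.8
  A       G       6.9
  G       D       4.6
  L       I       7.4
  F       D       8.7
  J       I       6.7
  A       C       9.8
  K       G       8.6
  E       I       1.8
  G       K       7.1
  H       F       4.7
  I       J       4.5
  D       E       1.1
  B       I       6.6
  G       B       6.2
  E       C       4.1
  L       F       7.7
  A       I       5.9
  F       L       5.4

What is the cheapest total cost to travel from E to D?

Candidate routes:
E–K–G–D: 6.1+8.6+4.6 = 19.3
E–L–G–D: 6.9+3.8+4.6 = 15.3
E–C–G–D: 4.1+3.2+4.6 = 11.9
The minimum is 11.9 via E–C–G–D.

11.9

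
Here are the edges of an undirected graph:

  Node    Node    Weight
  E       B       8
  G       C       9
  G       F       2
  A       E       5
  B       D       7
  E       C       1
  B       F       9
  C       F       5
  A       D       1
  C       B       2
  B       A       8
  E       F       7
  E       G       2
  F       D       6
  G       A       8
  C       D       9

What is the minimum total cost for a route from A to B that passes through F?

14

Best A to F: A–D–F costing 7
Best F to B: F–C–B costing 7
Total via F: 7 + 7 = 14.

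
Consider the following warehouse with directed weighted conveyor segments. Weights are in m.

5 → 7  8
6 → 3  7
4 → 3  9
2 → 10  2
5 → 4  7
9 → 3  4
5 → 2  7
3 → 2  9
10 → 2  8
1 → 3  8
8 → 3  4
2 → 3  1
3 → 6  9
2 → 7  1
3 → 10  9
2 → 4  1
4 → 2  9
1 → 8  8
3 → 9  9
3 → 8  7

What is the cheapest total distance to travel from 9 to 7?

14 m

Compare a few routes:
9 - 3 - 2 - 7: 4+9+1 = 14
9 - 3 - 10 - 2 - 7: 4+9+8+1 = 22
Cheapest is 9 - 3 - 2 - 7 at 14 m.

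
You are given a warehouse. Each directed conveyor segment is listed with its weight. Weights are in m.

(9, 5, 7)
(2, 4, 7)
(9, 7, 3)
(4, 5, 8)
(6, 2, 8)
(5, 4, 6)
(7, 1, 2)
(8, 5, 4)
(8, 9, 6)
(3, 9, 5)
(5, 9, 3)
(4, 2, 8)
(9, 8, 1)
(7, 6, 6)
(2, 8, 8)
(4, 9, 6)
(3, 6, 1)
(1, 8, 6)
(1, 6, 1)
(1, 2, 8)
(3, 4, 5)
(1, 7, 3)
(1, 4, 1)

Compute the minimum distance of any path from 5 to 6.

9 m

Enumerating some paths:
5–9–7–6: 3+3+6 = 12
5–9–7–1–6: 3+3+2+1 = 9
The minimum is 9 m via 5–9–7–1–6.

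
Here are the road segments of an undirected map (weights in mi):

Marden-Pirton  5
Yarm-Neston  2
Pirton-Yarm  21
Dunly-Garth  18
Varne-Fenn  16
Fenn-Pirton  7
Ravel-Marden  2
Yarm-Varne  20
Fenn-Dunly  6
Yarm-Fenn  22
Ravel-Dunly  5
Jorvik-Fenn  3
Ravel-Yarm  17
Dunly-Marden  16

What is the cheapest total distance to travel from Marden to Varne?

28 mi

Running Dijkstra from Marden:
Marden: 0
Ravel: 2  (via Marden)
Pirton: 5  (via Marden)
Dunly: 7  (via Ravel)
Fenn: 12  (via Pirton)
Jorvik: 15  (via Fenn)
Yarm: 19  (via Ravel)
Neston: 21  (via Yarm)
Garth: 25  (via Dunly)
Varne: 28  (via Fenn)
Shortest route: Marden–Pirton–Fenn–Varne = 28 mi.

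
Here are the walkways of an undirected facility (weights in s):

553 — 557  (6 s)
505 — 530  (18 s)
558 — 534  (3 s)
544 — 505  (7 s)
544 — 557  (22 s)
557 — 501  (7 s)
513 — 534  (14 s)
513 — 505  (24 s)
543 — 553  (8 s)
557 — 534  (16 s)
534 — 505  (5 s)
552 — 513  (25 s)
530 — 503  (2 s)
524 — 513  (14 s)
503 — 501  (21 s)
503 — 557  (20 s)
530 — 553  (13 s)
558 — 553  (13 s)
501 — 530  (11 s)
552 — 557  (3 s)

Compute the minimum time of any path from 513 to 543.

Compare a few routes:
513–552–557–553–543: 25+3+6+8 = 42
513–534–558–553–543: 14+3+13+8 = 38
513–534–557–553–543: 14+16+6+8 = 44
Cheapest is 513–534–558–553–543 at 38 s.

38 s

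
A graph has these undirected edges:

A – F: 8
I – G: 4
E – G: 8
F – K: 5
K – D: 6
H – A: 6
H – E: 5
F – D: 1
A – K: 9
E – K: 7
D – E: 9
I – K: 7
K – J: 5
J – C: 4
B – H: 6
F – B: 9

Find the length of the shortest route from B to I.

Shortest distances from B:
B: 0
H: 6  (via B)
F: 9  (via B)
D: 10  (via F)
E: 11  (via H)
A: 12  (via H)
K: 14  (via F)
G: 19  (via E)
J: 19  (via K)
I: 21  (via K)
Shortest route: B → F → K → I = 21.

21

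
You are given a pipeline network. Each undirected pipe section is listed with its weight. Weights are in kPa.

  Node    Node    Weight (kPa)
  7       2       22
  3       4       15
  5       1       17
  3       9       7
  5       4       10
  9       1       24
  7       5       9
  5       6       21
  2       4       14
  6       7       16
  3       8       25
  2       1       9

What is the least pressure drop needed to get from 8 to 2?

Settle nodes by increasing distance from 8:
8: 0
3: 25  (via 8)
9: 32  (via 3)
4: 40  (via 3)
5: 50  (via 4)
2: 54  (via 4)
Shortest route: 8–3–4–2 = 54 kPa.

54 kPa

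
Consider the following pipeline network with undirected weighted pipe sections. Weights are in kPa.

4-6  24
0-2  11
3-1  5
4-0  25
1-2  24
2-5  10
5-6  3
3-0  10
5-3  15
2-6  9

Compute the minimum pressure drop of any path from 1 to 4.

40 kPa

Enumerating some paths:
1 - 3 - 0 - 2 - 6 - 4: 5+10+11+9+24 = 59
1 - 3 - 5 - 6 - 4: 5+15+3+24 = 47
1 - 2 - 6 - 4: 24+9+24 = 57
1 - 3 - 0 - 4: 5+10+25 = 40
The minimum is 40 kPa via 1 - 3 - 0 - 4.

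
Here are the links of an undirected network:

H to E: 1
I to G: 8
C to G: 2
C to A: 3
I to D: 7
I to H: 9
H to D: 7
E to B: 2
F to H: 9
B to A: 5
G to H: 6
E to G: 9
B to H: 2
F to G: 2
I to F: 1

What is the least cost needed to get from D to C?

Compare a few routes:
D - I - F - G - C: 7+1+2+2 = 12
D - H - G - C: 7+6+2 = 15
D - H - B - A - C: 7+2+5+3 = 17
Cheapest is D - I - F - G - C at 12.

12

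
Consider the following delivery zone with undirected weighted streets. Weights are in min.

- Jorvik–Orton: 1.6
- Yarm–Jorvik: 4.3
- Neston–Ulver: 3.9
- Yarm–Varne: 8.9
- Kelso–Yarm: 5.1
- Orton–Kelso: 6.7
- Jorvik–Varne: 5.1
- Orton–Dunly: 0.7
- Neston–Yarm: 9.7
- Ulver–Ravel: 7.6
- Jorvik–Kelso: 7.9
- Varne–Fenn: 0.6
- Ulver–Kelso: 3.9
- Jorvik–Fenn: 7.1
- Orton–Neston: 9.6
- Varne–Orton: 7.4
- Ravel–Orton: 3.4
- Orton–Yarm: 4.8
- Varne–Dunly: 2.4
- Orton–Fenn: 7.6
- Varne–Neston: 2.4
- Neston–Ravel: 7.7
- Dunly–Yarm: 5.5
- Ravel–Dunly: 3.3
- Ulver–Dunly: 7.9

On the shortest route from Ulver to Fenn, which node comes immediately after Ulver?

Neston

Candidate routes:
Ulver → Neston → Varne → Fenn: 3.9+2.4+0.6 = 6.9
Ulver → Kelso → Orton → Dunly → Varne → Fenn: 3.9+6.7+0.7+2.4+0.6 = 14.3
Ulver → Dunly → Varne → Fenn: 7.9+2.4+0.6 = 10.9
Ulver → Ravel → Dunly → Varne → Fenn: 7.6+3.3+2.4+0.6 = 13.9
Cheapest is Ulver → Neston → Varne → Fenn at 6.9 min.
So from Ulver the first move is to Neston.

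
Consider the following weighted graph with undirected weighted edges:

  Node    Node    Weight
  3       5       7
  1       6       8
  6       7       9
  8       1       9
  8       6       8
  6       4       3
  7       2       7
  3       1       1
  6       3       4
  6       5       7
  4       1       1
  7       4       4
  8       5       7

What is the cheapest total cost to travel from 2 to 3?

Shortest distances from 2:
2: 0
7: 7  (via 2)
4: 11  (via 7)
1: 12  (via 4)
3: 13  (via 1)
Shortest route: 2 → 7 → 4 → 1 → 3 = 13.

13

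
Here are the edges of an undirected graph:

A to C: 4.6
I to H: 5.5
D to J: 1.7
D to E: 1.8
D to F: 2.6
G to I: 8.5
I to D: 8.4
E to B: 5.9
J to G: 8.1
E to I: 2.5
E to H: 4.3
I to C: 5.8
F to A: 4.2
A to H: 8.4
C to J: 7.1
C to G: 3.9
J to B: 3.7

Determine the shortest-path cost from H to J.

7.8

Shortest distances from H:
H: 0
E: 4.3  (via H)
I: 5.5  (via H)
D: 6.1  (via E)
J: 7.8  (via D)
Shortest route: H–E–D–J = 7.8.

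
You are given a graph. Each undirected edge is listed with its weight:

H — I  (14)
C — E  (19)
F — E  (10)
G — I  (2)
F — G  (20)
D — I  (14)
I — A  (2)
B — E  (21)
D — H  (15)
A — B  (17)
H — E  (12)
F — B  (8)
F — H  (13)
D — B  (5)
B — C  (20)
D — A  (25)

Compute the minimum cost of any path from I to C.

Candidate routes:
I - H - E - C: 14+12+19 = 45
I - A - B - C: 2+17+20 = 39
I - G - F - B - C: 2+20+8+20 = 50
The minimum is 39 via I - A - B - C.

39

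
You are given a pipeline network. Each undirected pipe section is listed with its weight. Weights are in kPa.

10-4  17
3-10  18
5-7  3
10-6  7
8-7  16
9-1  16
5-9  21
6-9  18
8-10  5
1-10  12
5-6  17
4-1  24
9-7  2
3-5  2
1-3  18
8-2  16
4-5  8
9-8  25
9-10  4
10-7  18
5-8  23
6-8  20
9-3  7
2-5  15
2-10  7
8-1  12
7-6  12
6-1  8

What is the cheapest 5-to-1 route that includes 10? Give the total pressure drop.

21 kPa

Best 5 to 10: 5–7–9–10 costing 9
Best 10 to 1: 10–1 costing 12
Total via 10: 9 + 12 = 21 kPa.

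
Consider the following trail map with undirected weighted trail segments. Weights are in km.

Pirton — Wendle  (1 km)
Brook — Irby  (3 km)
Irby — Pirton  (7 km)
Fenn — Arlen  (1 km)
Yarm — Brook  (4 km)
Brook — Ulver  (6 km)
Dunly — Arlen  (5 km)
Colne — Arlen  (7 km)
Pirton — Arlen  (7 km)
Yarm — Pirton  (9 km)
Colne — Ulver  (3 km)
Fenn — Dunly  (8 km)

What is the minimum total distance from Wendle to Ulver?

17 km

Shortest distances from Wendle:
Wendle: 0
Pirton: 1  (via Wendle)
Arlen: 8  (via Pirton)
Irby: 8  (via Pirton)
Fenn: 9  (via Arlen)
Yarm: 10  (via Pirton)
Brook: 11  (via Irby)
Dunly: 13  (via Arlen)
Colne: 15  (via Arlen)
Ulver: 17  (via Brook)
Shortest route: Wendle → Pirton → Irby → Brook → Ulver = 17 km.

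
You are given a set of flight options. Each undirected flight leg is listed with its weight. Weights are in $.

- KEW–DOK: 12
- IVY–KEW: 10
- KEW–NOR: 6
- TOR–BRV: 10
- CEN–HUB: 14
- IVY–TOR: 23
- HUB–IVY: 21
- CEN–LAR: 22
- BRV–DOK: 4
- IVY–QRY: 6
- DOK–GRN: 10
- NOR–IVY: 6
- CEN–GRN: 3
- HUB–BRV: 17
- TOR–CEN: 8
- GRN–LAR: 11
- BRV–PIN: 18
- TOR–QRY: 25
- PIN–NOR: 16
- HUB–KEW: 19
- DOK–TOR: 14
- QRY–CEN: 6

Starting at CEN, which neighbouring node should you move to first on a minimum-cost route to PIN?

QRY

Candidate routes:
CEN - TOR - DOK - BRV - PIN: 8+14+4+18 = 44
CEN - GRN - DOK - BRV - PIN: 3+10+4+18 = 35
CEN - TOR - BRV - PIN: 8+10+18 = 36
CEN - QRY - IVY - NOR - PIN: 6+6+6+16 = 34
Cheapest is CEN - QRY - IVY - NOR - PIN at $34.
So from CEN the first move is to QRY.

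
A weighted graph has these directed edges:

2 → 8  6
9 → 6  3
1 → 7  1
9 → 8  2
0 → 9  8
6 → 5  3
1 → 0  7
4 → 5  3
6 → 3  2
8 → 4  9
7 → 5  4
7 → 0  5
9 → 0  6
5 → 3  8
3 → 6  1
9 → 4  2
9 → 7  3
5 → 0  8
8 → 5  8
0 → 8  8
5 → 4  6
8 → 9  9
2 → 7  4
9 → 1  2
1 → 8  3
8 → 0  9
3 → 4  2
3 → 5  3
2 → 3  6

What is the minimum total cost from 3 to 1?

Shortest distances from 3:
3: 0
6: 1  (via 3)
4: 2  (via 3)
5: 3  (via 3)
0: 11  (via 5)
8: 19  (via 0)
9: 19  (via 0)
1: 21  (via 9)
Shortest route: 3–5–0–9–1 = 21.

21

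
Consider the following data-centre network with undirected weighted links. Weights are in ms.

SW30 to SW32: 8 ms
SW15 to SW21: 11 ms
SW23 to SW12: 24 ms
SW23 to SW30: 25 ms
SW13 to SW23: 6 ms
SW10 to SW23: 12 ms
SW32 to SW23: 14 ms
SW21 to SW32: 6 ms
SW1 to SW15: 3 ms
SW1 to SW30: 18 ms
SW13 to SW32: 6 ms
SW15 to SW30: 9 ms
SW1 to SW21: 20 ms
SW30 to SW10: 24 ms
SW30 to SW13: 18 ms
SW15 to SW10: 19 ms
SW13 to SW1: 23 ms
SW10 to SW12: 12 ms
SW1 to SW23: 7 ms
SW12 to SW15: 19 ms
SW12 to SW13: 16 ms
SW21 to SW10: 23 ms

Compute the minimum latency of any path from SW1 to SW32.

Settle nodes by increasing distance from SW1:
SW1: 0
SW15: 3  (via SW1)
SW23: 7  (via SW1)
SW30: 12  (via SW15)
SW13: 13  (via SW23)
SW21: 14  (via SW15)
SW32: 19  (via SW13)
Shortest route: SW1 → SW23 → SW13 → SW32 = 19 ms.

19 ms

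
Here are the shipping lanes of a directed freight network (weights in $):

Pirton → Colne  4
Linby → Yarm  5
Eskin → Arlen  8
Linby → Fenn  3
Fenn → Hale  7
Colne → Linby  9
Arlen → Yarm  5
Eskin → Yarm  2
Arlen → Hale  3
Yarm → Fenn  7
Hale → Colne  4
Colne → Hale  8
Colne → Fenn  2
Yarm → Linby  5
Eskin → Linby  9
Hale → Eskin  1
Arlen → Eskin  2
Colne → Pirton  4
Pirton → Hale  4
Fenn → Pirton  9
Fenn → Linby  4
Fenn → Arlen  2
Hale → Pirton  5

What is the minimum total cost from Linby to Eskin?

$7

Enumerating some paths:
Linby–Yarm–Fenn–Arlen–Eskin: 5+7+2+2 = 16
Linby–Fenn–Arlen–Hale–Eskin: 3+2+3+1 = 9
Linby–Fenn–Hale–Eskin: 3+7+1 = 11
Linby–Fenn–Arlen–Eskin: 3+2+2 = 7
Cheapest is Linby–Fenn–Arlen–Eskin at $7.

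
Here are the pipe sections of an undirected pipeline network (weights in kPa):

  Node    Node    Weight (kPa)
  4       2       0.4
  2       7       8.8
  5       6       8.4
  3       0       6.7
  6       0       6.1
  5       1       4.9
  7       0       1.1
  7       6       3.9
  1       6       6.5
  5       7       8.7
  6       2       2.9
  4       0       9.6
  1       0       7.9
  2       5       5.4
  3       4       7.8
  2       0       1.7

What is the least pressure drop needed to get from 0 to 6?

Settle nodes by increasing distance from 0:
0: 0
7: 1.1  (via 0)
2: 1.7  (via 0)
4: 2.1  (via 2)
6: 4.6  (via 2)
Shortest route: 0 → 2 → 6 = 4.6 kPa.

4.6 kPa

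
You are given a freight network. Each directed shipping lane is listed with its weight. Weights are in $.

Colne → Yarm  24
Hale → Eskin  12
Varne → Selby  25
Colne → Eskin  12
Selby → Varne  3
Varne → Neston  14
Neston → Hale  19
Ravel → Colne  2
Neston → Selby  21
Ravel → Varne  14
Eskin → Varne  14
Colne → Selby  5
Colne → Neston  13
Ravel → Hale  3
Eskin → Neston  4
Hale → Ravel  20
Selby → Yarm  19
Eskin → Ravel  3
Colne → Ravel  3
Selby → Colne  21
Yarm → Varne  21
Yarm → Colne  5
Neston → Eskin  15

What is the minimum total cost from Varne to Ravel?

$32

Candidate routes:
Varne → Neston → Hale → Eskin → Ravel: 14+19+12+3 = 48
Varne → Neston → Eskin → Ravel: 14+15+3 = 32
Varne → Selby → Colne → Ravel: 25+21+3 = 49
Cheapest is Varne → Neston → Eskin → Ravel at $32.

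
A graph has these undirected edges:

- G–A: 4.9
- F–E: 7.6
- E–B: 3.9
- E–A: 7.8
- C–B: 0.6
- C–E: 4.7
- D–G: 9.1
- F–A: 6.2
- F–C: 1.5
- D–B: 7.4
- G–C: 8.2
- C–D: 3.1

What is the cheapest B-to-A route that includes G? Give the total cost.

Shortest B→G: B → C → G = 8.8
Shortest G→A: G → A = 4.9
Total via G: 8.8 + 4.9 = 13.7.

13.7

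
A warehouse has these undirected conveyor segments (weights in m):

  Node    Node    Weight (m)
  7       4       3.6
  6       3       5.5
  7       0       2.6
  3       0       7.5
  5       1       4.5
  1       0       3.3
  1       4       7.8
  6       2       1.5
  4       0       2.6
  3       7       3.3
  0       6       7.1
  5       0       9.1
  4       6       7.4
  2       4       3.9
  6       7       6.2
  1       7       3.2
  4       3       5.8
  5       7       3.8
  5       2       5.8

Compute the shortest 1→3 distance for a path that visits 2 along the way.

Best 1 to 2: 1–0–4–2 costing 9.8
Shortest 2→3: 2–6–3 = 7
Total via 2: 9.8 + 7 = 16.8 m.

16.8 m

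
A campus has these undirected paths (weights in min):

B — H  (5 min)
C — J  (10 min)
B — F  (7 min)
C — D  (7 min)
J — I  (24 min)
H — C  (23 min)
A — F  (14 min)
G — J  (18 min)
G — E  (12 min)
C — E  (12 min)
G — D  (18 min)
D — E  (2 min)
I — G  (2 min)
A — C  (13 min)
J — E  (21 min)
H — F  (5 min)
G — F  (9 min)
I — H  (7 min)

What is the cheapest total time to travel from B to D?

28 min

Shortest distances from B:
B: 0
H: 5  (via B)
F: 7  (via B)
I: 12  (via H)
G: 14  (via I)
A: 21  (via F)
E: 26  (via G)
C: 28  (via H)
D: 28  (via E)
Shortest route: B–H–I–G–E–D = 28 min.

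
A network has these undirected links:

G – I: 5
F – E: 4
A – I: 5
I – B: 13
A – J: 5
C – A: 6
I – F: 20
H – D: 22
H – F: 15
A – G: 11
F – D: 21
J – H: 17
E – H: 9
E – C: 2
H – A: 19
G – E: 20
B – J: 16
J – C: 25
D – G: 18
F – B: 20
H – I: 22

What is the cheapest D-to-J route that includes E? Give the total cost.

Best D to E: D → F → E costing 25
Best E to J: E → C → A → J costing 13
Total via E: 25 + 13 = 38.

38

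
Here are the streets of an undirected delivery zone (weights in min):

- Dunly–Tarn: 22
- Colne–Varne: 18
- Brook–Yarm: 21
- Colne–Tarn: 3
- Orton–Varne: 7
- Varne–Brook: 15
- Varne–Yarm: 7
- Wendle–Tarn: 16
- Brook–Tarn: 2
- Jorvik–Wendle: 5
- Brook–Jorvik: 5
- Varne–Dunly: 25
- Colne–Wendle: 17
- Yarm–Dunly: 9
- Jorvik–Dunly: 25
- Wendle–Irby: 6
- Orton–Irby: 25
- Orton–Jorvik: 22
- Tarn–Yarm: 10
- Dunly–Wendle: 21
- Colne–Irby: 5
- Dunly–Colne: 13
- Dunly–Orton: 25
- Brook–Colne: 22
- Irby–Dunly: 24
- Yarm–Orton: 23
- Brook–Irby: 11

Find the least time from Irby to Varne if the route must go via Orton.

Best Irby to Orton: Irby–Orton costing 25
Best Orton to Varne: Orton–Varne costing 7
Total via Orton: 25 + 7 = 32 min.

32 min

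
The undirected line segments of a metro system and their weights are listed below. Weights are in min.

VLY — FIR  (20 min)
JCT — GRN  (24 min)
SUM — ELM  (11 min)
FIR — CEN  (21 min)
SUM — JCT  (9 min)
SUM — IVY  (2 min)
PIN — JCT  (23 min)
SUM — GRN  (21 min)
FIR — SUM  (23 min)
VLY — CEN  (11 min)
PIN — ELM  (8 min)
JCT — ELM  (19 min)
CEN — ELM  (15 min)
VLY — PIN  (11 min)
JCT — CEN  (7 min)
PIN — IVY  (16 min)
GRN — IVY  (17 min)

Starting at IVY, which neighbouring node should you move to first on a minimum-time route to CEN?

SUM

Compare a few routes:
IVY → SUM → JCT → CEN: 2+9+7 = 18
IVY → SUM → ELM → CEN: 2+11+15 = 28
The minimum is 18 min via IVY → SUM → JCT → CEN.
So from IVY the first move is to SUM.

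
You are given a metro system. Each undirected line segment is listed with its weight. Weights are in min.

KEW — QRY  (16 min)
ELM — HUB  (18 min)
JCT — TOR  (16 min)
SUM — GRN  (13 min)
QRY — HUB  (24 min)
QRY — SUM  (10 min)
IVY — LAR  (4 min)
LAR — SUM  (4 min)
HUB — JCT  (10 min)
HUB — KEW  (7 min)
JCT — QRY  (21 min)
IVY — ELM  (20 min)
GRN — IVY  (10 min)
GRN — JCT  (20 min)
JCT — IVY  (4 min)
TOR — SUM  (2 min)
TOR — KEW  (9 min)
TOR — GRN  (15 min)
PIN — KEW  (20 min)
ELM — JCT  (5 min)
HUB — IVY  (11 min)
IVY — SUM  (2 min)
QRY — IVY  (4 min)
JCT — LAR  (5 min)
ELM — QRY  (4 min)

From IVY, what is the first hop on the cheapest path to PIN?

Compare a few routes:
IVY–SUM–TOR–KEW–PIN: 2+2+9+20 = 33
IVY–HUB–KEW–PIN: 11+7+20 = 38
Cheapest is IVY–SUM–TOR–KEW–PIN at 33 min.
So from IVY the first move is to SUM.

SUM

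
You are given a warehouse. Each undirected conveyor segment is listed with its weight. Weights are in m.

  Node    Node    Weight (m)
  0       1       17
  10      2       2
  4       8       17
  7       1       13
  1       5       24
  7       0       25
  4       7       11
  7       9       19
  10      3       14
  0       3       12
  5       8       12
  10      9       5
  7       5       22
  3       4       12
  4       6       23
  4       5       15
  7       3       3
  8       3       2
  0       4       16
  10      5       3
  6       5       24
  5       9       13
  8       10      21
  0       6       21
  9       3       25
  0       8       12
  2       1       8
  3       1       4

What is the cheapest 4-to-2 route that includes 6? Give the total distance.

Best 4 to 6: 4 → 6 costing 23
Best 6 to 2: 6 → 5 → 10 → 2 costing 29
Total via 6: 23 + 29 = 52 m.

52 m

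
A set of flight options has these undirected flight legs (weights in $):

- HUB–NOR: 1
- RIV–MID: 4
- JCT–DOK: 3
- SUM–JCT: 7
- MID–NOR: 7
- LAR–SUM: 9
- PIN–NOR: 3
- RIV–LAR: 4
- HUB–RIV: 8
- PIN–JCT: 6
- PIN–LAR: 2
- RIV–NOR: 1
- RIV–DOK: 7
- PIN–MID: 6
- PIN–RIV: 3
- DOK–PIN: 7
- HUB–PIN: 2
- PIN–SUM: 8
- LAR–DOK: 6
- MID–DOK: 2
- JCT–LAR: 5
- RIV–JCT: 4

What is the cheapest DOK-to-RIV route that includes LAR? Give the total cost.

Best DOK to LAR: DOK → LAR costing 6
Shortest LAR→RIV: LAR → RIV = 4
Total via LAR: 6 + 4 = $10.

$10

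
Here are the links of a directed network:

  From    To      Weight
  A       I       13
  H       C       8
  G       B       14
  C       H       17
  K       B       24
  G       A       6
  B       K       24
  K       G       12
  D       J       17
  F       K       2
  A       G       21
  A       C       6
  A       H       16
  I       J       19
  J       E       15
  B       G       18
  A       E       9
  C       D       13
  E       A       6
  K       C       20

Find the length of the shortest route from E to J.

38

Compare a few routes:
E - A - C - D - J: 6+6+13+17 = 42
E - A - I - J: 6+13+19 = 38
Cheapest is E - A - I - J at 38.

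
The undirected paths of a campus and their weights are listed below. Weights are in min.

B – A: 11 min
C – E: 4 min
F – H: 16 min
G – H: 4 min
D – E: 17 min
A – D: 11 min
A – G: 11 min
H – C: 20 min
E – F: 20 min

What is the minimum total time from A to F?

31 min

Compare a few routes:
A → D → E → F: 11+17+20 = 48
A → G → H → F: 11+4+16 = 31
A → G → H → C → E → F: 11+4+20+4+20 = 59
The minimum is 31 min via A → G → H → F.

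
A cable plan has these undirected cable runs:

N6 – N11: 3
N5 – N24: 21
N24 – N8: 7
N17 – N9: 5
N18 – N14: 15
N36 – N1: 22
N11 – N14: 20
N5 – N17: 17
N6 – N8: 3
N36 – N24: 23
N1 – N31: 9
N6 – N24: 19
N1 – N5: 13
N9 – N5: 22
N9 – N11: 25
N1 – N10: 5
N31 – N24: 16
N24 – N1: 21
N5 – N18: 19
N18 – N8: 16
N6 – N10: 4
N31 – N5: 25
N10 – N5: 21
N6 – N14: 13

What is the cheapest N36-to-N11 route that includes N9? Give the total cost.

82

Best N36 to N9: N36–N1–N5–N9 costing 57
Shortest N9→N11: N9–N11 = 25
Total via N9: 57 + 25 = 82.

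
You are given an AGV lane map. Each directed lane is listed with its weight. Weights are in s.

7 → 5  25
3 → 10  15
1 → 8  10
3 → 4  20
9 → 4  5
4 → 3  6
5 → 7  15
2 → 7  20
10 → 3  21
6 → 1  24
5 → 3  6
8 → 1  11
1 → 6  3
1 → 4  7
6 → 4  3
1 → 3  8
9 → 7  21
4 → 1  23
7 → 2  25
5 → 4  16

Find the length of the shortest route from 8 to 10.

34 s

Shortest distances from 8:
8: 0
1: 11  (via 8)
6: 14  (via 1)
4: 17  (via 6)
3: 19  (via 1)
10: 34  (via 3)
Shortest route: 8 → 1 → 3 → 10 = 34 s.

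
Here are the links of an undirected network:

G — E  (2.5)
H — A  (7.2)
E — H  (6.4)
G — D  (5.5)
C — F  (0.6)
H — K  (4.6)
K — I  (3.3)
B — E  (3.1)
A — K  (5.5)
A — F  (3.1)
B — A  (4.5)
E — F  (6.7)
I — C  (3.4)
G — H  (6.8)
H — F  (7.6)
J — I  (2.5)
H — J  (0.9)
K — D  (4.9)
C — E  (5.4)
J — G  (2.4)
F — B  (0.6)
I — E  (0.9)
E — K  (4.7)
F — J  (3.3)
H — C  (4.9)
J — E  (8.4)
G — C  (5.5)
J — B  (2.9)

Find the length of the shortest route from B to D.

Settle nodes by increasing distance from B:
B: 0
F: 0.6  (via B)
C: 1.2  (via F)
J: 2.9  (via B)
E: 3.1  (via B)
A: 3.7  (via F)
H: 3.8  (via J)
I: 4  (via E)
G: 5.3  (via J)
K: 7.3  (via I)
D: 10.8  (via G)
Shortest route: B → J → G → D = 10.8.

10.8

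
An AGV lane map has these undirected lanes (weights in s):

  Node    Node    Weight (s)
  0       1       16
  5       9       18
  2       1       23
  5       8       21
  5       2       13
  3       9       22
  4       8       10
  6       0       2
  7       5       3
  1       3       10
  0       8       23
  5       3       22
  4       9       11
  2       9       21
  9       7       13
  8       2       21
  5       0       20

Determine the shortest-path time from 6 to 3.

28 s

Candidate routes:
6 - 0 - 5 - 3: 2+20+22 = 44
6 - 0 - 1 - 3: 2+16+10 = 28
6 - 0 - 5 - 7 - 9 - 3: 2+20+3+13+22 = 60
Cheapest is 6 - 0 - 1 - 3 at 28 s.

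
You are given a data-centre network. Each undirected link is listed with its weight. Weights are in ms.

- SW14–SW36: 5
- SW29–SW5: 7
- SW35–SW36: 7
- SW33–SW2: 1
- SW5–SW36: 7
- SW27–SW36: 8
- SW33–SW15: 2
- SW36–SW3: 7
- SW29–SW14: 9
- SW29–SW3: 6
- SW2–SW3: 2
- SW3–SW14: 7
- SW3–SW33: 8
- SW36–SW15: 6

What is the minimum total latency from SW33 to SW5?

Compare a few routes:
SW33–SW2–SW3–SW29–SW5: 1+2+6+7 = 16
SW33–SW15–SW36–SW5: 2+6+7 = 15
The minimum is 15 ms via SW33–SW15–SW36–SW5.

15 ms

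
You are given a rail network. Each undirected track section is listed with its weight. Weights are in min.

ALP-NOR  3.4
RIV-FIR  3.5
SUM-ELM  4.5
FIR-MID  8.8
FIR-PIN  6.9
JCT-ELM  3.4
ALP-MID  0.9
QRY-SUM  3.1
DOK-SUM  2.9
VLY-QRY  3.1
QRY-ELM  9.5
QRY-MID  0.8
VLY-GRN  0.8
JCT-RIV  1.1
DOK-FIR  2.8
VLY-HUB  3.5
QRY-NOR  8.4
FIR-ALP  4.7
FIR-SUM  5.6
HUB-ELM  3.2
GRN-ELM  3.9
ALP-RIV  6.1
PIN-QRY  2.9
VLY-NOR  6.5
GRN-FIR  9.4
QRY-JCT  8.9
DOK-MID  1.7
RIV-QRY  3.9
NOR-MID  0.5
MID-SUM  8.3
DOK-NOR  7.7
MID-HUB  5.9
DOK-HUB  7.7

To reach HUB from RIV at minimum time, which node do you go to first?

Candidate routes:
RIV–JCT–ELM–HUB: 1.1+3.4+3.2 = 7.7
RIV–QRY–VLY–HUB: 3.9+3.1+3.5 = 10.5
Cheapest is RIV–JCT–ELM–HUB at 7.7 min.
So from RIV the first move is to JCT.

JCT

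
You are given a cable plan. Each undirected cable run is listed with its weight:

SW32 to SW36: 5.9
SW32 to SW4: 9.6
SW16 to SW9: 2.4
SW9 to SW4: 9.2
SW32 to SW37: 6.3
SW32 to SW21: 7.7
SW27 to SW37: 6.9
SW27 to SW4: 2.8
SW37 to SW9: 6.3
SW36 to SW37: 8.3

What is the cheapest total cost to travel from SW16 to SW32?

Compare a few routes:
SW16–SW9–SW37–SW32: 2.4+6.3+6.3 = 15
SW16–SW9–SW37–SW36–SW32: 2.4+6.3+8.3+5.9 = 22.9
SW16–SW9–SW4–SW32: 2.4+9.2+9.6 = 21.2
Cheapest is SW16–SW9–SW37–SW32 at 15.

15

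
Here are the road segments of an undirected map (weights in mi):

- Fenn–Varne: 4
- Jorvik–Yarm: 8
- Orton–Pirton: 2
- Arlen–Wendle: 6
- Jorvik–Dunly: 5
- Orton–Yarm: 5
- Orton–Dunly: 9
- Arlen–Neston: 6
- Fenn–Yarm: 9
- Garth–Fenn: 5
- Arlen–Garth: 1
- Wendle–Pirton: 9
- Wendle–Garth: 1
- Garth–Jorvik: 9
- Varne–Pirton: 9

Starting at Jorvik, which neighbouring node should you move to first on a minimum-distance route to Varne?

Garth

Candidate routes:
Jorvik → Garth → Fenn → Varne: 9+5+4 = 18
Jorvik → Yarm → Fenn → Varne: 8+9+4 = 21
Jorvik → Dunly → Orton → Pirton → Varne: 5+9+2+9 = 25
Jorvik → Yarm → Orton → Pirton → Varne: 8+5+2+9 = 24
The minimum is 18 mi via Jorvik → Garth → Fenn → Varne.
So from Jorvik the first move is to Garth.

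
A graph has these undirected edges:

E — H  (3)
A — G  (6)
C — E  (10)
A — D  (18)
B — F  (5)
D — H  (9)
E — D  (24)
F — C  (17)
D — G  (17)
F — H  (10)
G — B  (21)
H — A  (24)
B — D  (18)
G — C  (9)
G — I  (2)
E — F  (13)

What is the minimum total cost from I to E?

21

Running Dijkstra from I:
I: 0
G: 2  (via I)
A: 8  (via G)
C: 11  (via G)
D: 19  (via G)
E: 21  (via C)
Shortest route: I → G → C → E = 21.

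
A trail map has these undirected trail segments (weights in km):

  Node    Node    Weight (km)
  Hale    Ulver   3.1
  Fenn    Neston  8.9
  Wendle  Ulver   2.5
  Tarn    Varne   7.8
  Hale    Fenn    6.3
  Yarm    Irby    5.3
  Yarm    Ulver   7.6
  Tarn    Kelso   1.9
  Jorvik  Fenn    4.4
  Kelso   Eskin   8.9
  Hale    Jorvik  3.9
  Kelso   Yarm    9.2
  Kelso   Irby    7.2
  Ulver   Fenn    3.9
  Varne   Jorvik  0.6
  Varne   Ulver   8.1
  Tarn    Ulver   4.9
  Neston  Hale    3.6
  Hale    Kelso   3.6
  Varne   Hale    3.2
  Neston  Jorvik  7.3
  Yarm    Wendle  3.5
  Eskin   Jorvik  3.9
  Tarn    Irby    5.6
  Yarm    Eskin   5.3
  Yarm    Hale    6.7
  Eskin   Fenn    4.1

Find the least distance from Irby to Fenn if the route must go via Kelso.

Shortest Irby→Kelso: Irby–Kelso = 7.2
Best Kelso to Fenn: Kelso–Hale–Fenn costing 9.9
Total via Kelso: 7.2 + 9.9 = 17.1 km.

17.1 km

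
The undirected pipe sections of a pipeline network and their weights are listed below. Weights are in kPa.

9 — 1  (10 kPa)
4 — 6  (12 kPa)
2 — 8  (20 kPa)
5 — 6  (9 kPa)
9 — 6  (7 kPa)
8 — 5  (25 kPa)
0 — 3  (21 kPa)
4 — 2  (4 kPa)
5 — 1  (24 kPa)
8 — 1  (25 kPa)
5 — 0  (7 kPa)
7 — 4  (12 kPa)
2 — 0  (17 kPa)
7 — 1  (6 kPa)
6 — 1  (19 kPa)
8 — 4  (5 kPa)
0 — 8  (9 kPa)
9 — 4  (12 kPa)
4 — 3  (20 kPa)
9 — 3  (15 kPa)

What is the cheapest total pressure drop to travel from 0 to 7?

26 kPa

Shortest distances from 0:
0: 0
5: 7  (via 0)
8: 9  (via 0)
4: 14  (via 8)
6: 16  (via 5)
2: 17  (via 0)
3: 21  (via 0)
9: 23  (via 6)
7: 26  (via 4)
Shortest route: 0–8–4–7 = 26 kPa.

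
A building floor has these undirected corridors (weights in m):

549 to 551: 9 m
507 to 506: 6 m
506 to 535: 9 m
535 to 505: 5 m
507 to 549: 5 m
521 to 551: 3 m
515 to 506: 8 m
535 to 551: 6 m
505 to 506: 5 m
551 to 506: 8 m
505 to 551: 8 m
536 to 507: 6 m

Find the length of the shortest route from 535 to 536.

Candidate routes:
535 → 506 → 507 → 536: 9+6+6 = 21
535 → 505 → 506 → 507 → 536: 5+5+6+6 = 22
535 → 551 → 506 → 507 → 536: 6+8+6+6 = 26
Cheapest is 535 → 506 → 507 → 536 at 21 m.

21 m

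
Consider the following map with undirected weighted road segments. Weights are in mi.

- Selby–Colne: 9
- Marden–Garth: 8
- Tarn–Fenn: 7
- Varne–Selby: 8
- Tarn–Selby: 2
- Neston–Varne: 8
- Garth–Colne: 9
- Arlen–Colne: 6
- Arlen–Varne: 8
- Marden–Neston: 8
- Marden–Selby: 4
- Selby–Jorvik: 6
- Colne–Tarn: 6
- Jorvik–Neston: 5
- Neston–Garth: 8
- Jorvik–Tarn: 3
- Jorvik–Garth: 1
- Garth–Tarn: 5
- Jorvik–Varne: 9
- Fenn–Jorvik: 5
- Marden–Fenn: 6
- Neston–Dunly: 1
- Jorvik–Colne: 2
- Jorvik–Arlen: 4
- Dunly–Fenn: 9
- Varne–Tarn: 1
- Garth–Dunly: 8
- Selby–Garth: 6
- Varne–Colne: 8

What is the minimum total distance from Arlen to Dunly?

10 mi

Compare a few routes:
Arlen - Jorvik - Garth - Dunly: 4+1+8 = 13
Arlen - Jorvik - Neston - Dunly: 4+5+1 = 10
Cheapest is Arlen - Jorvik - Neston - Dunly at 10 mi.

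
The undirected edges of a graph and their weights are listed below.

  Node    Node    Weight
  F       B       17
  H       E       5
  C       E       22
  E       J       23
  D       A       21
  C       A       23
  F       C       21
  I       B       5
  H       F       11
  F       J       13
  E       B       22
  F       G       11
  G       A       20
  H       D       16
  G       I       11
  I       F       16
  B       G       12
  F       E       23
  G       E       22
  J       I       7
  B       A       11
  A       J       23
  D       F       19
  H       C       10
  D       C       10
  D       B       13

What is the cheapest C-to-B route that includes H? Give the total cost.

Shortest C→H: C–H = 10
Shortest H→B: H–E–B = 27
Total via H: 10 + 27 = 37.

37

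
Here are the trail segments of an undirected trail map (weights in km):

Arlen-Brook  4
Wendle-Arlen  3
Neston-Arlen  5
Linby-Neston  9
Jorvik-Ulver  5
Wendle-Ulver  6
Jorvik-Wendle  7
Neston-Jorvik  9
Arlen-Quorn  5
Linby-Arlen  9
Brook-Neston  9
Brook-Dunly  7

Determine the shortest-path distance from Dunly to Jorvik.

Enumerating some paths:
Dunly → Brook → Neston → Jorvik: 7+9+9 = 25
Dunly → Brook → Arlen → Neston → Jorvik: 7+4+5+9 = 25
Dunly → Brook → Arlen → Wendle → Jorvik: 7+4+3+7 = 21
Cheapest is Dunly → Brook → Arlen → Wendle → Jorvik at 21 km.

21 km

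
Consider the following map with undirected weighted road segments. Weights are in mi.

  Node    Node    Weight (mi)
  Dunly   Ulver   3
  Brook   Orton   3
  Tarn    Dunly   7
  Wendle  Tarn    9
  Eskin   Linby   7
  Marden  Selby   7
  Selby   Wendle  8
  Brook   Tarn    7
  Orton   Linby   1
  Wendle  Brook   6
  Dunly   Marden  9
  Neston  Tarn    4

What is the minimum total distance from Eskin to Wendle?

17 mi

Settle nodes by increasing distance from Eskin:
Eskin: 0
Linby: 7  (via Eskin)
Orton: 8  (via Linby)
Brook: 11  (via Orton)
Wendle: 17  (via Brook)
Shortest route: Eskin–Linby–Orton–Brook–Wendle = 17 mi.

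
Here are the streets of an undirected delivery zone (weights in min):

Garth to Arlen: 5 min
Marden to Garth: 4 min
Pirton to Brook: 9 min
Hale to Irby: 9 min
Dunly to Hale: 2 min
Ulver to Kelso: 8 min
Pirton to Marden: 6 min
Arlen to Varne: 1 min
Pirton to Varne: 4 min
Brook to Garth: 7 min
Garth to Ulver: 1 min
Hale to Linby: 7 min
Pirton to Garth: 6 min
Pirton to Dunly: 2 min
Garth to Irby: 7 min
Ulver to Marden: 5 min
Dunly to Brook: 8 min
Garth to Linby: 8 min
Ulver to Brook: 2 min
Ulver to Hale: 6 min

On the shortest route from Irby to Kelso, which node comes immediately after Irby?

Candidate routes:
Irby - Garth - Ulver - Kelso: 7+1+8 = 16
Irby - Hale - Ulver - Kelso: 9+6+8 = 23
Cheapest is Irby - Garth - Ulver - Kelso at 16 min.
So from Irby the first move is to Garth.

Garth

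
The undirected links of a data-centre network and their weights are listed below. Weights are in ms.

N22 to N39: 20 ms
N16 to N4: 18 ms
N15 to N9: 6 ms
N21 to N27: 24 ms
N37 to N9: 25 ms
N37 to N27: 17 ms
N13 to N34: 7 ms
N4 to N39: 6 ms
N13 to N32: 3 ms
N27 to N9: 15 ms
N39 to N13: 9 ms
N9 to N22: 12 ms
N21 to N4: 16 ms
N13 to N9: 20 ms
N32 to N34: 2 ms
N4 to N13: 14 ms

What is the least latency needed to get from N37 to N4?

Candidate routes:
N37–N9–N13–N4: 25+20+14 = 59
N37–N27–N21–N4: 17+24+16 = 57
The minimum is 57 ms via N37–N27–N21–N4.

57 ms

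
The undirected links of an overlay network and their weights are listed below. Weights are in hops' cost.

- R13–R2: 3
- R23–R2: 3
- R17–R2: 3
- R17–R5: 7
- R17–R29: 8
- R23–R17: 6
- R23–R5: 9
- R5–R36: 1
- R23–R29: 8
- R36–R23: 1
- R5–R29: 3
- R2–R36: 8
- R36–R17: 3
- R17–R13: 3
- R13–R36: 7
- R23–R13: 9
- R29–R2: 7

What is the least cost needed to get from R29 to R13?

Candidate routes:
R29–R17–R13: 8+3 = 11
R29–R5–R36–R13: 3+1+7 = 11
R29–R5–R36–R23–R2–R13: 3+1+1+3+3 = 11
R29–R2–R13: 7+3 = 10
Cheapest is R29–R2–R13 at 10 hops' cost.

10 hops' cost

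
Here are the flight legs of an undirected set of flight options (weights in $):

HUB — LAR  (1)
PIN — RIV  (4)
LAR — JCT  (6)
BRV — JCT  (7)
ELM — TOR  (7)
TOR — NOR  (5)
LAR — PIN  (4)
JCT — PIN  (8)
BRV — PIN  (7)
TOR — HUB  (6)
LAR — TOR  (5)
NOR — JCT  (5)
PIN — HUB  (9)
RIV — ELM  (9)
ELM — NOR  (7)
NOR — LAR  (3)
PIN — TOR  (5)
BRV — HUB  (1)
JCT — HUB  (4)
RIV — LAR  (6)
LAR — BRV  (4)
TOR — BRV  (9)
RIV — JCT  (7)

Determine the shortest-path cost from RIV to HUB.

$7

Shortest distances from RIV:
RIV: 0
PIN: 4  (via RIV)
LAR: 6  (via RIV)
HUB: 7  (via LAR)
Shortest route: RIV → LAR → HUB = $7.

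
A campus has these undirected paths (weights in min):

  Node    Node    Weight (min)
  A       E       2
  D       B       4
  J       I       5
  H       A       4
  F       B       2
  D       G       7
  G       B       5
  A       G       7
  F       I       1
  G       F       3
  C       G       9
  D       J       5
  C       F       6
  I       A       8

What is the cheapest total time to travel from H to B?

Enumerating some paths:
H → A → G → F → B: 4+7+3+2 = 16
H → A → G → B: 4+7+5 = 16
H → A → I → F → B: 4+8+1+2 = 15
Cheapest is H → A → I → F → B at 15 min.

15 min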